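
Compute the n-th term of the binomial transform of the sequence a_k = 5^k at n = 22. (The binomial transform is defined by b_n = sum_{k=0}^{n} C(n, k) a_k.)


With a_k = 5^k, b_n = sum_{k=0}^{n} C(n, k) 5^k = (1 + 5)^n by the binomial theorem.
For n = 22: (1 + 5)^22 = 6^22 = 131621703842267136.

131621703842267136


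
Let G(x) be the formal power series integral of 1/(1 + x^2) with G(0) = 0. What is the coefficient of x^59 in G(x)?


1/(1 + x^2) = sum_{j>=0} (-1)^j x^(2j). Integrating termwise with G(0) = 0:
G(x) = sum_{j>=0} (-1)^j x^(2j+1) / (2j+1) = arctan(x).
Only odd powers are nonzero. For x^59 write 59 = 2*29 + 1, giving
(-1)^29 / 59 = -1/59 = -1/59.

-1/59


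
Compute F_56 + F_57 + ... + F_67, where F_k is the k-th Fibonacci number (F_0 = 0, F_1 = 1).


Use the identity sum_{k=0}^{N} F_k = F_{N+2} - 1 (which follows from F_{k+2} - F_{k+1} = F_k). Then
sum_{k=56}^{67} F_k = (F_{69} - 1) - (F_{57} - 1) = F_{69} - F_{57}.
Computing: F_{69} = 117669030460994, F_{57} = 365435296162, so
Sum = 117669030460994 - 365435296162 = 117303595164832.

117303595164832


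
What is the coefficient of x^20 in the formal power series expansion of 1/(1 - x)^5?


The negative binomial / multiset identity is
1/(1 - x)^r = sum_{k>=0} C(k + r - 1, r - 1) x^k.
Here r = 5 and k = 20, so the coefficient is
C(20 + 4, 4) = C(24, 4)
= 10626

10626


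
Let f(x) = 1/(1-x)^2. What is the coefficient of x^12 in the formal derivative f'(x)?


Differentiate: d/dx [ 1/(1-x)^r ] = r / (1-x)^(r+1).
Here r = 2, so f'(x) = 2 / (1-x)^3.
The expansion of 1/(1-x)^(r+1) has coefficient of x^n equal to C(n+r, r).
So the coefficient of x^12 in f'(x) is
2 * C(14, 2) = 2 * 91 = 182

182


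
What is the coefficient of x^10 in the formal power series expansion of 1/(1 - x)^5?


The expansion 1/(1 - x)^r = sum_{k>=0} C(k + r - 1, r - 1) x^k follows from the multiset / negative-binomial theorem (or from repeated differentiation of the geometric series).
For r = 5 and k = 10:
C(14, 4) = 87178291200 / (24 * 3628800) = 1001.

1001


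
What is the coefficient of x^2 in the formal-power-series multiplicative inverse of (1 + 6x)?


The inverse is 1/(1 + 6x). Apply the geometric identity 1/(1 - y) = sum_{k>=0} y^k with y = -6x:
1/(1 + 6x) = sum_{k>=0} (-6)^k x^k.
So the coefficient of x^2 is (-6)^2 = 36.

36


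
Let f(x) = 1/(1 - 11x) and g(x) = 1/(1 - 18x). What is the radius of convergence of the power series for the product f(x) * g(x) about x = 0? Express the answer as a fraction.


The radius of 1/(1 - 11x) is 1/11 (nearest singularity at x = 1/11), and the radius of 1/(1 - 18x) is 1/18.
The product f(x)*g(x) = 1/((1 - 11x)(1 - 18x)) has singularities at both 1/11 and 1/18, so its radius of convergence is the distance to the nearest one:
min(1/11, 1/18) = 1/18.

1/18


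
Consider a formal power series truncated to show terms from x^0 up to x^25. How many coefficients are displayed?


From x^0 to x^25 inclusive, the count is 25 - 0 + 1 = 26.

26


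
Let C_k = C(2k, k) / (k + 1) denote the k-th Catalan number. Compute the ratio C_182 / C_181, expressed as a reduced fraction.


Using C_k = (2k)! / (k! (k+1)!), the ratio C_{k+1}/C_k simplifies to
C_{k+1}/C_k = [(2k+2)! / ((k+1)! (k+2)!)] * [k! (k+1)! / (2k)!]
 = (2k+2)(2k+1) / ((k+1)(k+2)) = 2(2k+1) / (k+2).
For k = 181: 2(2*181 + 1) / (181 + 2) = 726/183 = 242/61.

242/61


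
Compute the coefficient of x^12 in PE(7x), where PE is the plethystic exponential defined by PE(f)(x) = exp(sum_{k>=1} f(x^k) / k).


With f(x) = 7x, the exponent is sum_{k>=1} 7 x^k / k = 7 * (-ln(1 - x)). Exponentiating:
PE(7x) = exp(-7 ln(1 - x)) = 1/(1 - x)^7.
By the negative binomial expansion, [x^n] 1/(1 - x)^7 = C(n + 6, 6).
For n = 12: C(18, 6) = 18564.

18564


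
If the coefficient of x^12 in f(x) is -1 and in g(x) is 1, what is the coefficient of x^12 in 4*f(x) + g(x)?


Scalar multiplication scales coefficients: 4 * -1 = -4.
Then add the g coefficient: -4 + 1
= -3

-3


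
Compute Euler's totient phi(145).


phi(n) counts integers in [1, n] coprime to n. Using the multiplicative formula phi(n) = n * prod_{p | n} (1 - 1/p):
145 = 5 * 29, so
phi(145) = 145 * (1 - 1/5) * (1 - 1/29) = 112.

112


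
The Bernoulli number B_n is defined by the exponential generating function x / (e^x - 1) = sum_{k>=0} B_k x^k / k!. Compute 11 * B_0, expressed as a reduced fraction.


Bernoulli numbers can also be computed recursively via B_0 = 1 and sum_{j=0}^{m} C(m+1, j) B_j = 0 for m >= 1. Odd-index Bernoulli numbers vanish for k >= 3.
Computing B_0 = 1, so 11 * B_0 = 11 * 1 = 11.

11


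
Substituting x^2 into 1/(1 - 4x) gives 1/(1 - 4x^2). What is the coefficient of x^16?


The coefficient of x^(2m) in 1/(1 - 4x^2) is 4^m.
With n = 16 = 2*8, the coefficient is 4^8 = 65536.

65536


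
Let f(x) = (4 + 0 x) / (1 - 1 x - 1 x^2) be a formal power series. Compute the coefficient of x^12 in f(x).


Write f(x) = sum_{k>=0} a_k x^k. Multiplying both sides by 1 - 1 x - 1 x^2 gives
(1 - 1 x - 1 x^2) sum_{k>=0} a_k x^k = 4 + 0 x.
Matching coefficients:
 x^0: a_0 = 4
 x^1: a_1 - 1 a_0 = 0  =>  a_1 = 1*4 + 0 = 4
 x^k (k >= 2): a_k = 1 a_{k-1} + 1 a_{k-2}.
Iterating: a_2 = 8, a_3 = 12, a_4 = 20, a_5 = 32, a_6 = 52, a_7 = 84, a_8 = 136, a_9 = 220, a_10 = 356, a_11 = 576, a_12 = 932.
So the coefficient of x^12 is 932.

932


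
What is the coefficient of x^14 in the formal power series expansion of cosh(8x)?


The Maclaurin series is cosh(t) = sum_{m>=0} t^(2m) / (2m)!, so substituting t = 8x, only even powers of x are nonzero, with coefficient of x^(2m) equal to 8^(2m) / (2m)!.
For x^14 the coefficient is 8^14/14! = 4398046511104/87178291200 = 2147483648/42567525.

2147483648/42567525


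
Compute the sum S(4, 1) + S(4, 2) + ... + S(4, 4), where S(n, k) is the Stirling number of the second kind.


By definition, S(n, k) counts partitions of an n-set into exactly k nonempty blocks.
Computing row n = 4 for k = 1..4:
S(4, k): 1, 7, 6, 1
Sum = 15. (This equals Bell_4 since the sum runs over all k.)

15


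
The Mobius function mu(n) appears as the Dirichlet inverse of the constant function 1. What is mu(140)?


140 has a squared prime factor, so mu(140) = 0.
Factorization reveals a repeated prime.

0


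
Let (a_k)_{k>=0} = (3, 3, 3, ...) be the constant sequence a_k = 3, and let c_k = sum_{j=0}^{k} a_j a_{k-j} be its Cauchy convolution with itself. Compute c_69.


Since a_j = 3 for all j >= 0, the convolution sum becomes
c_k = sum_{j=0}^{k} 3 * 3 = 9 * (k + 1).
Equivalently, the generating function of (a_k) is 3/(1 - x) and its square is 9/(1 - x)^2 = sum_{k>=0} 9(k + 1) x^k.
For k = 69: 9 * 70 = 630.

630


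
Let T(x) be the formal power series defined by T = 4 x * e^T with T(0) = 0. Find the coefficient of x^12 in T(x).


Apply the Lagrange inversion formula: if T = 4 x * phi(T) with phi(t) = e^t, then
[x^n] T = 4^n * (1/n) [t^(n-1)] phi(t)^n = 4^n * (1/n) [t^(n-1)] e^(n t) = 4^n * (1/n) * n^(n-1) / (n-1)! = 4^n * n^(n-1) / n!.
When c = 1 this is the Cayley count of rooted labeled trees on n vertices, divided by n!.
For n = 12: 4^12 * 12^11 / 12! = 16777216 * 743008370688/479001600 = 50096498540544/1925.

50096498540544/1925


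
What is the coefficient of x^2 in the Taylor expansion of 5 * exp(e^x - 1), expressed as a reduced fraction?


exp(e^x - 1) = sum_{k>=0} Bell_k x^k / k!, where Bell_k is the k-th Bell number.
So the coefficient of x^2 is 5 * Bell_2 / 2!.
Computing: Bell_2 = 2 and 2! = 2, giving
5 * 2/2 = 5.

5


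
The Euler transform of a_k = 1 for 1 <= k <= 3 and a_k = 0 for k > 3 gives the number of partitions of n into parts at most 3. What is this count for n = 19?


Partitions of 19 into parts at most 3:
Using generating function (1-x)^(-1)(1-x^2)^(-1)(1-x^3)^(-1),
the coefficient of x^19 = 40

40


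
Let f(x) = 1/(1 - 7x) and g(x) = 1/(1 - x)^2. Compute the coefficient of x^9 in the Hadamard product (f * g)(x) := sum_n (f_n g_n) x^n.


f has coefficients f_k = 7^k. For g = 1/(1 - x)^2 the coefficient is g_k = C(k + 1, 1) = k + 1. The Hadamard coefficient is (f * g)_k = 7^k * (k + 1).
For k = 9: 7^9 * 10 = 40353607 * 10 = 403536070.

403536070


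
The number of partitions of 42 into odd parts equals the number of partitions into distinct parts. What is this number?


Computing partitions of 42 into odd parts (1, 3, 5, ...):
Using the generating function prod_{k>=0} 1/(1-x^(2k+1)),
the count is 1426

1426


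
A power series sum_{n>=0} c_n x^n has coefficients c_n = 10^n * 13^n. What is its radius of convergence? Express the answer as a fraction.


By the root test (Cauchy-Hadamard), the radius is R = 1 / limsup_n |c_n|^(1/n).
Here |c_n|^(1/n) = (10^n * 13^n)^(1/n) = 10 * 13 = 130 for all n.
So R = 1/130 = 1/130.

1/130


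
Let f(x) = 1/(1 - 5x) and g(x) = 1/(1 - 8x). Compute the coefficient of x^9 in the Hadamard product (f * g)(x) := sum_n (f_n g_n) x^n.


f has coefficients f_k = 5^k and g has coefficients g_k = 8^k, so the Hadamard product has coefficient (f*g)_k = 5^k * 8^k = 40^k.
For k = 9: 40^9 = 262144000000000.

262144000000000


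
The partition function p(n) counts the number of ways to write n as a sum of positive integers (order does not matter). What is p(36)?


Using the generating function prod_{k>=1} 1/(1-x^k), we compute p(36).
By dynamic programming over parts 1 through 36:
p(36) = 17977

17977


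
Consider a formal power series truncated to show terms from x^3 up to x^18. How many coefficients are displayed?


From x^3 to x^18 inclusive, the count is 18 - 3 + 1 = 16.

16


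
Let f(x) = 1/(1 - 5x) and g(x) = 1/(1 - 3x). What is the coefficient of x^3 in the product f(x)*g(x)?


The coefficient of x^n in f*g is the Cauchy product: sum_{k=0}^{n} a^k * b^(n-k).
With a=5, b=3, n=3:
sum_{k=0}^{3} 5^k * 3^(3-k)
= 272

272


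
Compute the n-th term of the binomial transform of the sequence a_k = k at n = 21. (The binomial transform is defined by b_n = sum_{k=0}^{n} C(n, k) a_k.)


With a_k = k, b_n = sum_{k=0}^{n} C(n, k) k. Using k * C(n, k) = n * C(n-1, k-1) gives b_n = n * sum_{k>=1} C(n-1, k-1) = n * 2^(n-1).
For n = 21: 21 * 2^20 = 21 * 1048576 = 22020096.

22020096


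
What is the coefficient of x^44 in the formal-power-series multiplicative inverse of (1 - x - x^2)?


Let the inverse be f(x) = sum_{k>=0} a_k x^k. From f(x) * (1 - x - x^2) = 1 and matching coefficients:
 x^0: a_0 = 1.
 x^1: a_1 - a_0 = 0, so a_1 = 1.
 x^k (k >= 2): a_k - a_{k-1} - a_{k-2} = 0, i.e. a_k = a_{k-1} + a_{k-2}.
This is the Fibonacci-type recurrence shifted so that a_0 = a_1 = 1.
Iterating: a_0=1, a_1=1, a_2=2, a_3=3, a_4=5, a_5=8, a_6=13, a_7=21, a_8=34, a_9=55, ...
a_44 = 1134903170.

1134903170


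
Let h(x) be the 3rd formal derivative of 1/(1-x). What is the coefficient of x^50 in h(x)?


Differentiating 3 times: d^3/dx^3 [1/(1-x)] = 3!/(1-x)^4.
The expansion 1/(1-x)^4 = sum_{k>=0} C(k+3, 3) x^k, so the coefficient of x^n in 3!/(1-x)^4 is 3! * C(n+3, 3).
For n = 50: 6 * C(53, 3) = 6 * 23426 = 140556

140556


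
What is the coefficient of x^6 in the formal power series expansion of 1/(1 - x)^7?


The expansion 1/(1 - x)^r = sum_{k>=0} C(k + r - 1, r - 1) x^k follows from the multiset / negative-binomial theorem (or from repeated differentiation of the geometric series).
For r = 7 and k = 6:
C(12, 6) = 479001600 / (720 * 720) = 924.

924


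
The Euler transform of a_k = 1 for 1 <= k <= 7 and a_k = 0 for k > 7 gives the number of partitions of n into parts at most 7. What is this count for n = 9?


Partitions of 9 into parts at most 7:
Using generating function (1-x)^(-1)(1-x^2)^(-1)...(1-x^7)^(-1),
the coefficient of x^9 = 28

28


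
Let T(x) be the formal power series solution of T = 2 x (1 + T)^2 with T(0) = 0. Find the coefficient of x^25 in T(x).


Apply the Lagrange inversion formula: if T = 2 x * phi(T) with phi(t) = (1 + t)^2, then [x^n] T = 2^n * (1/n) [t^(n-1)] phi(t)^n = 2^n * (1/n) [t^(n-1)] (1 + t)^(2n) = 2^n * (1/n) C(2n, n-1).
Using the identity C(2n, n-1) = C(2n, n) * n / (n+1), the unscaled factor equals C(2n, n) / (n+1) = C_n, the n-th Catalan number.
For n = 25: C_25 = C(50, 25) / 26 = 126410606437752/26 = 4861946401452.
With the 2^25 = 33554432 factor, the coefficient is 33554432 * 4861946401452 = 163139849915165835264.

163139849915165835264


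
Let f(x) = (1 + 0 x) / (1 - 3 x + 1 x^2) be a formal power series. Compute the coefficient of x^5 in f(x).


Write f(x) = sum_{k>=0} a_k x^k. Multiplying both sides by 1 - 3 x + 1 x^2 gives
(1 - 3 x + 1 x^2) sum_{k>=0} a_k x^k = 1 + 0 x.
Matching coefficients:
 x^0: a_0 = 1
 x^1: a_1 - 3 a_0 = 0  =>  a_1 = 3*1 + 0 = 3
 x^k (k >= 2): a_k = 3 a_{k-1} - 1 a_{k-2}.
Iterating: a_2 = 8, a_3 = 21, a_4 = 55, a_5 = 144.
So the coefficient of x^5 is 144.

144


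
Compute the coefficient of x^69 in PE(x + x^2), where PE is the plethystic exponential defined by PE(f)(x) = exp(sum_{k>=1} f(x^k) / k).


With f(x) = x + x^2, the exponent is sum_{k>=1} (x^k + x^(2k)) / k = -ln(1 - x) - ln(1 - x^2). Exponentiating:
PE(x + x^2) = 1 / ((1 - x)(1 - x^2)).
This is the generating function for partitions of n into parts of size 1 or 2. The number of 2's can be any j in 0..34, and the rest are 1's, so
[x^69] = floor(69/2) + 1 = 35.

35


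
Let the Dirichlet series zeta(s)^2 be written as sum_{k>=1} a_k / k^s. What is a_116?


The Dirichlet convolution of the constant function 1 with itself gives (1 * 1)(k) = sum_{d | k} 1 = d(k), the number of positive divisors of k.
Since zeta(s) = sum_{k>=1} 1/k^s, we have zeta(s)^2 = sum_{k>=1} d(k)/k^s, so a_k = d(k).
For k = 116: the divisors are 1, 2, 4, 29, 58, 116.
Count = 6.

6


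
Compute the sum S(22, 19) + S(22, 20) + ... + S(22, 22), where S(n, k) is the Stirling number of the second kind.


By definition, S(n, k) counts partitions of an n-set into exactly k nonempty blocks.
Computing row n = 22 for k = 19..22:
S(22, k): 1389850, 23485, 231, 1
Sum = 1413567.

1413567


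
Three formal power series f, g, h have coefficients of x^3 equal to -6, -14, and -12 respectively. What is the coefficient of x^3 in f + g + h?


Series addition is componentwise:
-6 + -14 + -12
= -32

-32


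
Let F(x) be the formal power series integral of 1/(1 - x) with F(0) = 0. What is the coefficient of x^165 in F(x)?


1/(1 - x) = sum_{k>=0} x^k. Integrating termwise and using F(0) = 0 gives
F(x) = sum_{k>=0} x^(k+1) / (k+1) = sum_{m>=1} x^m / m = -ln(1 - x).
So the coefficient of x^165 is 1/165 = 1/165.

1/165


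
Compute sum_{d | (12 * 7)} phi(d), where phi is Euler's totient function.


First, 12 * 7 = 84. One classical identity is sum_{d | n} phi(d) = n (each k in [1, n] has a unique gcd with n, and among the k's with gcd(k, n) = n/d there are phi(d) of them). So the sum equals 84. We also verify directly:
Divisors of 84: 1, 2, 3, 4, 6, 7, 12, 14, 21, 28, 42, 84.
phi values: 1, 1, 2, 2, 2, 6, 4, 6, 12, 12, 12, 24.
Sum = 84.

84


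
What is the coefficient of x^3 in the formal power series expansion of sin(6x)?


The Maclaurin series is sin(t) = sum_{k>=0} (-1)^k t^(2k+1) / (2k+1)!, so substituting t = 6x, only odd powers of x are nonzero, with coefficient of x^(2k+1) equal to (-1)^k 6^(2k+1) / (2k+1)!.
Write 3 = 2*1 + 1, giving the coefficient (-1)^1 * 6^3 / 3! = -216/6 = -36.

-36


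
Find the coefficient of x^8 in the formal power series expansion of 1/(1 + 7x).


Write 1/(1 + c x) = 1/(1 - (-c) x) and apply the geometric-series identity
1/(1 - y) = sum_{k>=0} y^k to get 1/(1 + c x) = sum_{k>=0} (-c)^k x^k.
So the coefficient of x^k is (-c)^k = (-1)^k * c^k.
Here c = 7 and k = 8:
(-7)^8 = 1 * 5764801 = 5764801

5764801


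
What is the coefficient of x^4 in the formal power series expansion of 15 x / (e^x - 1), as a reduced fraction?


The exponential generating function for Bernoulli numbers is
x / (e^x - 1) = sum_{k>=0} B_k x^k / k!.
So the coefficient of x^4 in 15 x / (e^x - 1) is 15 B_4 / 4!.
Computing: B_4 = -1/30, 4! = 24, giving
15 * -1/30 / 24 = -1/48.

-1/48


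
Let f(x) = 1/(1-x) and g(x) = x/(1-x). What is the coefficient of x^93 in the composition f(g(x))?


First simplify the composition: f(g(x)) = 1/(1 - x/(1-x)) = (1-x)/((1-x) - x) = (1-x)/(1-2x).
Now extract the coefficient. Write (1-x)/(1-2x) = 1/(1-2x) - x/(1-2x).
The coefficient of x^n in 1/(1-2x) is 2^n, and in x/(1-2x) is 2^(n-1) (for n >= 1).
So the coefficient of x^93 is 2^93 - 2^92 = 9903520314283042199192993792 - 4951760157141521099596496896 = 4951760157141521099596496896.

4951760157141521099596496896


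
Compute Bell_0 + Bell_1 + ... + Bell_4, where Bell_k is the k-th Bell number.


Recall Bell_k counts set partitions of a k-set (with Bell_0 = 1 by convention).
Bell_0 through Bell_4: 1, 1, 2, 5, 15
Sum = 1 + 1 + 2 + 5 + 15 = 24.

24


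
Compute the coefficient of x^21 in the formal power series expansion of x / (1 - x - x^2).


Let f(x) = sum_{k>=0} a_k x^k. Multiplying f(x) * (1 - x - x^2) = x and matching coefficients gives a_0 = 0, a_1 = 1, and a_k = a_{k-1} + a_{k-2} for k >= 2. These are the Fibonacci numbers F_k.
Iterating from F_0 = 0, F_1 = 1:
F_0=0, F_1=1, F_2=1, F_3=2, F_4=3, F_5=5, F_6=8, F_7=13, F_8=21, F_9=34, ...
F_21 = 10946.

10946


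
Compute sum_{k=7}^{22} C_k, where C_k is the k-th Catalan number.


C_7 through C_22: 429, 1430, 4862, 16796, 58786, 208012, 742900, 2674440, 9694845, 35357670, 129644790, 477638700, 1767263190, 6564120420, 24466267020, 91482563640
Sum = 429 + 1430 + 4862 + 16796 + 58786 + 208012 + 742900 + 2674440 + 9694845 + 35357670 + 129644790 + 477638700 + 1767263190 + 6564120420 + 24466267020 + 91482563640
= 124936257930

124936257930


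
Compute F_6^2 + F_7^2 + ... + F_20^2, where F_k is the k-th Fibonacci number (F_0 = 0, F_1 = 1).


There is a standard identity sum_{k=0}^{N} F_k^2 = F_N * F_{N+1} (proved inductively from the telescoping relation F_k^2 = F_k F_{k+1} - F_{k-1} F_k). Then
sum_{k=6}^{20} F_k^2 = F_20 F_21 - F_5 F_6.
Computing: F_20 = 6765, F_21 = 10946, F_5 = 5, F_6 = 8.
Sum = 6765 * 10946 - 5 * 8 = 74049650.

74049650


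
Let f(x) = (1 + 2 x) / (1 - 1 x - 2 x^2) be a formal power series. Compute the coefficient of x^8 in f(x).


Write f(x) = sum_{k>=0} a_k x^k. Multiplying both sides by 1 - 1 x - 2 x^2 gives
(1 - 1 x - 2 x^2) sum_{k>=0} a_k x^k = 1 + 2 x.
Matching coefficients:
 x^0: a_0 = 1
 x^1: a_1 - 1 a_0 = 2  =>  a_1 = 1*1 + 2 = 3
 x^k (k >= 2): a_k = 1 a_{k-1} + 2 a_{k-2}.
Iterating: a_2 = 5, a_3 = 11, a_4 = 21, a_5 = 43, a_6 = 85, a_7 = 171, a_8 = 341.
So the coefficient of x^8 is 341.

341


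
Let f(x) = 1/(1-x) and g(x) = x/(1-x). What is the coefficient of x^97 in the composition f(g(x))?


First simplify the composition: f(g(x)) = 1/(1 - x/(1-x)) = (1-x)/((1-x) - x) = (1-x)/(1-2x).
Now extract the coefficient. Write (1-x)/(1-2x) = 1/(1-2x) - x/(1-2x).
The coefficient of x^n in 1/(1-2x) is 2^n, and in x/(1-2x) is 2^(n-1) (for n >= 1).
So the coefficient of x^97 is 2^97 - 2^96 = 158456325028528675187087900672 - 79228162514264337593543950336 = 79228162514264337593543950336.

79228162514264337593543950336


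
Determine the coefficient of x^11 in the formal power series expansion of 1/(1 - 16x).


The geometric series identity gives 1/(1 - c x) = sum_{k>=0} c^k x^k, so the coefficient of x^k is c^k.
Here c = 16 and k = 11.
Computing: 16^11 = 17592186044416

17592186044416


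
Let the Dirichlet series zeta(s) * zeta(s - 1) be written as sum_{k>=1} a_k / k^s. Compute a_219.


Convolution gives a_k = sum_{d | k} d * 1 = sum_{d | k} d = sigma(k), the sum of positive divisors of k.
For k = 219, the divisors are 1, 3, 73, 219, so
sigma(219) = 1 + 3 + 73 + 219 = 296.

296


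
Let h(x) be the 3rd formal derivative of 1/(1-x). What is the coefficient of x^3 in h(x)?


Differentiating 3 times: d^3/dx^3 [1/(1-x)] = 3!/(1-x)^4.
The expansion 1/(1-x)^4 = sum_{k>=0} C(k+3, 3) x^k, so the coefficient of x^n in 3!/(1-x)^4 is 3! * C(n+3, 3).
For n = 3: 6 * C(6, 3) = 6 * 20 = 120

120


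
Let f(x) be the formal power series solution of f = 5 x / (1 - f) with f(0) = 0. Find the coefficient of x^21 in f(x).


Apply Lagrange inversion: f = 5 x * phi(f) with phi(t) = 1/(1 - t), so
[x^n] f = 5^n * (1/n) [t^(n-1)] phi(t)^n = 5^n * (1/n) [t^(n-1)] (1 - t)^(-n) = 5^n * (1/n) C(2n - 2, n - 1) = 5^n * C_{n-1}.
For n = 21: C_20 = C(40, 20) / 21 = 137846528820/21 = 6564120420.
With the 5^21 = 476837158203125 factor, the coefficient is 476837158203125 * 6564120420 = 3130016527175903320312500.

3130016527175903320312500


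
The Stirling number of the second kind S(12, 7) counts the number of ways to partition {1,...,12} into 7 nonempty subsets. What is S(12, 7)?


Using the explicit formula S(n,k) = (1/k!) sum_{j=0}^{k} (-1)^(k-j) C(k,j) j^n:
S(12, 7) = 627396
Equivalently, S(n,k) is n! times the coefficient of x^n in the EGF (e^x - 1)^k / k!.

627396


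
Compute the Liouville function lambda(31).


The Liouville function is lambda(k) = (-1)^Omega(k), where Omega(k) counts the prime factors of k with multiplicity.
Factoring: 31 = 31, so Omega(31) = 1.
lambda(31) = (-1)^1 = -1.

-1


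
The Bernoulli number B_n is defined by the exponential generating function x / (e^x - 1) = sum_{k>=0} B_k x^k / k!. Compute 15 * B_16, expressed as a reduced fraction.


Bernoulli numbers can also be computed recursively via B_0 = 1 and sum_{j=0}^{m} C(m+1, j) B_j = 0 for m >= 1. Odd-index Bernoulli numbers vanish for k >= 3.
Computing B_16 = -3617/510, so 15 * B_16 = 15 * -3617/510 = -3617/34.

-3617/34


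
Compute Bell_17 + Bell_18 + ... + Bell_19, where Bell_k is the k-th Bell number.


Recall Bell_k counts set partitions of a k-set (with Bell_0 = 1 by convention).
Bell_17 through Bell_19: 82864869804, 682076806159, 5832742205057
Sum = 82864869804 + 682076806159 + 5832742205057 = 6597683881020.

6597683881020


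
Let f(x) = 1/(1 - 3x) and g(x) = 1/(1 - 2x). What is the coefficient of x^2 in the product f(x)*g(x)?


The coefficient of x^n in f*g is the Cauchy product: sum_{k=0}^{n} a^k * b^(n-k).
With a=3, b=2, n=2:
sum_{k=0}^{2} 3^k * 2^(2-k)
= 19

19


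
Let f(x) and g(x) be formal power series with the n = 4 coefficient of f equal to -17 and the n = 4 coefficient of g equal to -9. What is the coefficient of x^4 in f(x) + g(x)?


Addition of formal power series is termwise.
The coefficient of x^4 in f + g = -17 + -9
= -26

-26


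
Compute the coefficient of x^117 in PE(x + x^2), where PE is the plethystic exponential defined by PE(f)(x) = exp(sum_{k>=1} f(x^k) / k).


With f(x) = x + x^2, the exponent is sum_{k>=1} (x^k + x^(2k)) / k = -ln(1 - x) - ln(1 - x^2). Exponentiating:
PE(x + x^2) = 1 / ((1 - x)(1 - x^2)).
This is the generating function for partitions of n into parts of size 1 or 2. The number of 2's can be any j in 0..58, and the rest are 1's, so
[x^117] = floor(117/2) + 1 = 59.

59


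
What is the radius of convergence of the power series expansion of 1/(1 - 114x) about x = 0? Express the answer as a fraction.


Expanding 1/(1 - 114x) = sum_{k>=0} 114^k x^k, the series converges when |114x| < 1, i.e., |x| < 1/114.
So the radius of convergence is 1/114 = 1/114.

1/114


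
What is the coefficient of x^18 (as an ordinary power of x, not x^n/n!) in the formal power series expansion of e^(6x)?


The exponential series is e^y = sum_{k>=0} y^k / k!. Substituting y = 6x gives
e^(6x) = sum_{k>=0} 6^k x^k / k!.
So the coefficient of x^n is a^n/n! with a = 6, n = 18:
6^18 / 18! = 101559956668416/6402373705728000 = 236196/14889875

236196/14889875


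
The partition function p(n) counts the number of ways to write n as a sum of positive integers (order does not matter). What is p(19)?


Using the generating function prod_{k>=1} 1/(1-x^k), we compute p(19).
By dynamic programming over parts 1 through 19:
p(19) = 490

490


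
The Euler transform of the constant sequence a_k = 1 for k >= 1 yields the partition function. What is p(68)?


The Euler transform converts the sequence a_k = 1 into the number of integer partitions.
Using the recurrence or dynamic programming:
p(68) = 3087735

3087735


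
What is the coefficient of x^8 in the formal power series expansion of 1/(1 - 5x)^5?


The general identity 1/(1 - c x)^r = sum_{k>=0} c^k C(k + r - 1, r - 1) x^k follows by substituting y = c x into 1/(1 - y)^r = sum_{k>=0} C(k + r - 1, r - 1) y^k.
For c = 5, r = 5, k = 8:
5^8 * C(12, 4) = 390625 * 495 = 193359375.

193359375


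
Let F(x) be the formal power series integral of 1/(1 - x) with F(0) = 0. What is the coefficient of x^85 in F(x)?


1/(1 - x) = sum_{k>=0} x^k. Integrating termwise and using F(0) = 0 gives
F(x) = sum_{k>=0} x^(k+1) / (k+1) = sum_{m>=1} x^m / m = -ln(1 - x).
So the coefficient of x^85 is 1/85 = 1/85.

1/85


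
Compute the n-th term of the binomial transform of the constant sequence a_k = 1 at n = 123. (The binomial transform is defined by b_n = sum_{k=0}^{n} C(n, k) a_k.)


With a_k = 1 for all k, b_n = sum_{k=0}^{n} C(n, k) = 2^n by the binomial theorem.
For n = 123: 2^123 = 10633823966279326983230456482242756608.

10633823966279326983230456482242756608


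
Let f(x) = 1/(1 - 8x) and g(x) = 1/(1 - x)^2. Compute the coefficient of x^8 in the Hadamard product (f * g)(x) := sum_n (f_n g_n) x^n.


f has coefficients f_k = 8^k. For g = 1/(1 - x)^2 the coefficient is g_k = C(k + 1, 1) = k + 1. The Hadamard coefficient is (f * g)_k = 8^k * (k + 1).
For k = 8: 8^8 * 9 = 16777216 * 9 = 150994944.

150994944


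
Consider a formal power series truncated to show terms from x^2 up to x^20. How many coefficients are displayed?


From x^2 to x^20 inclusive, the count is 20 - 2 + 1 = 19.

19


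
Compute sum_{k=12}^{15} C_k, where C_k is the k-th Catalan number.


C_12 through C_15: 208012, 742900, 2674440, 9694845
Sum = 208012 + 742900 + 2674440 + 9694845
= 13320197

13320197


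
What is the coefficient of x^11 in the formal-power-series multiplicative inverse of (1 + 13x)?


The inverse is 1/(1 + 13x). Apply the geometric identity 1/(1 - y) = sum_{k>=0} y^k with y = -13x:
1/(1 + 13x) = sum_{k>=0} (-13)^k x^k.
So the coefficient of x^11 is (-13)^11 = -1792160394037.

-1792160394037


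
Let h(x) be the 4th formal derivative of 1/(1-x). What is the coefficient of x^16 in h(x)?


Differentiating 4 times: d^4/dx^4 [1/(1-x)] = 4!/(1-x)^5.
The expansion 1/(1-x)^5 = sum_{k>=0} C(k+4, 4) x^k, so the coefficient of x^n in 4!/(1-x)^5 is 4! * C(n+4, 4).
For n = 16: 24 * C(20, 4) = 24 * 4845 = 116280

116280


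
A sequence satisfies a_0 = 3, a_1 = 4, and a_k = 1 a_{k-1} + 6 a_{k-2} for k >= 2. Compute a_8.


The characteristic equation is t^2 - 1 t - 6 = 0, with roots r_1 = 3 and r_2 = -2 (so c_1 = r_1 + r_2, c_2 = -r_1 r_2 as required).
One can use the closed form a_n = A r_1^n + B r_2^n, but direct iteration is more reliable:
a_0 = 3, a_1 = 4, a_2 = 22, a_3 = 46, a_4 = 178, a_5 = 454, a_6 = 1522, a_7 = 4246, a_8 = 13378.
So a_8 = 13378.

13378


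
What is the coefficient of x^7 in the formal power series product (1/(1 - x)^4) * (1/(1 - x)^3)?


Combine the factors: (1/(1 - x)^4) * (1/(1 - x)^3) = 1/(1 - x)^7.
Then use 1/(1 - x)^r = sum_{k>=0} C(k + r - 1, r - 1) x^k with r = 7 and k = 7:
C(13, 6) = 1716.

1716


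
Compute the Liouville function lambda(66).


The Liouville function is lambda(k) = (-1)^Omega(k), where Omega(k) counts the prime factors of k with multiplicity.
Factoring: 66 = 2 * 3 * 11, so Omega(66) = 3.
lambda(66) = (-1)^3 = -1.

-1


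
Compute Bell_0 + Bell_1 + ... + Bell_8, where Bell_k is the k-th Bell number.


Recall Bell_k counts set partitions of a k-set (with Bell_0 = 1 by convention).
Bell_0 through Bell_8: 1, 1, 2, 5, 15, 52, 203, 877, 4140
Sum = 1 + 1 + 2 + 5 + 15 + 52 + 203 + 877 + 4140 = 5296.

5296


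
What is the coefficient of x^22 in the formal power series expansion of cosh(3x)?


The Maclaurin series is cosh(t) = sum_{m>=0} t^(2m) / (2m)!, so substituting t = 3x, only even powers of x are nonzero, with coefficient of x^(2m) equal to 3^(2m) / (2m)!.
For x^22 the coefficient is 3^22/22! = 31381059609/1124000727777607680000 = 1594323/57105153064960000.

1594323/57105153064960000


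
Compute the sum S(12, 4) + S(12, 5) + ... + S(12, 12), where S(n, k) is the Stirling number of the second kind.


By definition, S(n, k) counts partitions of an n-set into exactly k nonempty blocks.
Computing row n = 12 for k = 4..12:
S(12, k): 611501, 1379400, 1323652, 627396, 159027, 22275, 1705, 66, 1
Sum = 4125023.

4125023


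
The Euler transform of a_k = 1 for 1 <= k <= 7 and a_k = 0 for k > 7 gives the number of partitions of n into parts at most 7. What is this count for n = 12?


Partitions of 12 into parts at most 7:
Using generating function (1-x)^(-1)(1-x^2)^(-1)...(1-x^7)^(-1),
the coefficient of x^12 = 65

65


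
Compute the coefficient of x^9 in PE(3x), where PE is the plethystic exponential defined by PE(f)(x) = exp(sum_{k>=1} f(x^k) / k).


With f(x) = 3x, the exponent is sum_{k>=1} 3 x^k / k = 3 * (-ln(1 - x)). Exponentiating:
PE(3x) = exp(-3 ln(1 - x)) = 1/(1 - x)^3.
By the negative binomial expansion, [x^n] 1/(1 - x)^3 = C(n + 2, 2).
For n = 9: C(11, 2) = 55.

55


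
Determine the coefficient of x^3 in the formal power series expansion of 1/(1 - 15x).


The geometric series identity gives 1/(1 - c x) = sum_{k>=0} c^k x^k, so the coefficient of x^k is c^k.
Here c = 15 and k = 3.
Computing: 15^3 = 3375

3375


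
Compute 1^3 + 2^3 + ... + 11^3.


This power sum has a closed form given by Faulhaber's formula
sum_{k=1}^{m} k^p = (1 / (p + 1)) * sum_{j=0}^{p} C(p + 1, j) B_j m^(p + 1 - j),
but for small m direct computation is fastest:
1 + 8 + 27 + 64 + 125 + 216 + 343 + 512 + 729 + 1000 + 1331 = 4356.

4356


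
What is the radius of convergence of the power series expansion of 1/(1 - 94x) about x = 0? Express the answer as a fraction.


Expanding 1/(1 - 94x) = sum_{k>=0} 94^k x^k, the series converges when |94x| < 1, i.e., |x| < 1/94.
So the radius of convergence is 1/94 = 1/94.

1/94


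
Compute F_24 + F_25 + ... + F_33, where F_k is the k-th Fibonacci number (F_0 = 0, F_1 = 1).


Use the identity sum_{k=0}^{N} F_k = F_{N+2} - 1 (which follows from F_{k+2} - F_{k+1} = F_k). Then
sum_{k=24}^{33} F_k = (F_{35} - 1) - (F_{25} - 1) = F_{35} - F_{25}.
Computing: F_{35} = 9227465, F_{25} = 75025, so
Sum = 9227465 - 75025 = 9152440.

9152440


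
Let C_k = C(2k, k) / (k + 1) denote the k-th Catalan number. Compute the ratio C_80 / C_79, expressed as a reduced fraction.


Using C_k = (2k)! / (k! (k+1)!), the ratio C_{k+1}/C_k simplifies to
C_{k+1}/C_k = [(2k+2)! / ((k+1)! (k+2)!)] * [k! (k+1)! / (2k)!]
 = (2k+2)(2k+1) / ((k+1)(k+2)) = 2(2k+1) / (k+2).
For k = 79: 2(2*79 + 1) / (79 + 2) = 318/81 = 106/27.

106/27


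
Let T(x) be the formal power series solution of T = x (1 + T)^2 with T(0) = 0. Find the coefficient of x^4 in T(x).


Apply the Lagrange inversion formula: if T = x * phi(T) with phi(t) = (1 + t)^2, then [x^n] T = (1/n) [t^(n-1)] phi(t)^n = (1/n) [t^(n-1)] (1 + t)^(2n) = (1/n) C(2n, n-1).
Using the identity C(2n, n-1) = C(2n, n) * n / (n+1), the unscaled factor equals C(2n, n) / (n+1) = C_n, the n-th Catalan number.
For n = 4: C_4 = C(8, 4) / 5 = 70/5 = 14 = 14.

14


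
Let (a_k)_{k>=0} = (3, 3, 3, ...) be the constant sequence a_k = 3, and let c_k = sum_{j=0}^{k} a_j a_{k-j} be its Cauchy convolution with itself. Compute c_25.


Since a_j = 3 for all j >= 0, the convolution sum becomes
c_k = sum_{j=0}^{k} 3 * 3 = 9 * (k + 1).
Equivalently, the generating function of (a_k) is 3/(1 - x) and its square is 9/(1 - x)^2 = sum_{k>=0} 9(k + 1) x^k.
For k = 25: 9 * 26 = 234.

234


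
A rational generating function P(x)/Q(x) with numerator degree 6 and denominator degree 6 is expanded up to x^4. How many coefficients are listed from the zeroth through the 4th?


Expanding up to x^4 gives the coefficients for x^0, x^1, ..., x^4.
That is 4 + 1 = 5 coefficients in total.

5


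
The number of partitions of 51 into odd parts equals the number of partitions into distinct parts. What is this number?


Computing partitions of 51 into odd parts (1, 3, 5, ...):
Using the generating function prod_{k>=0} 1/(1-x^(2k+1)),
the count is 4097

4097


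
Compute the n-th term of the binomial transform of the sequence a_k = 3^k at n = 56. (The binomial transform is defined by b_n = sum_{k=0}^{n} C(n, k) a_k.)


With a_k = 3^k, b_n = sum_{k=0}^{n} C(n, k) 3^k = (1 + 3)^n by the binomial theorem.
For n = 56: (1 + 3)^56 = 4^56 = 5192296858534827628530496329220096.

5192296858534827628530496329220096


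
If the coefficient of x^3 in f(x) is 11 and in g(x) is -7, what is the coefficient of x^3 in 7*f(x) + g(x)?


Scalar multiplication scales coefficients: 7 * 11 = 77.
Then add the g coefficient: 77 + -7
= 70

70


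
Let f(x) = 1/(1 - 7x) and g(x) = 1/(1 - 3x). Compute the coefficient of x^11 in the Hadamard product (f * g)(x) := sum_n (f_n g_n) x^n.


f has coefficients f_k = 7^k and g has coefficients g_k = 3^k, so the Hadamard product has coefficient (f*g)_k = 7^k * 3^k = 21^k.
For k = 11: 21^11 = 350277500542221.

350277500542221


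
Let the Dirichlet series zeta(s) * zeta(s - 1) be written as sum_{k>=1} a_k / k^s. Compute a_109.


Convolution gives a_k = sum_{d | k} d * 1 = sum_{d | k} d = sigma(k), the sum of positive divisors of k.
For k = 109, the divisors are 1, 109, so
sigma(109) = 1 + 109 = 110.

110


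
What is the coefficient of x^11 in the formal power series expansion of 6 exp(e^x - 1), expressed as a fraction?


exp(e^x - 1) is the exponential generating function for the Bell numbers Bell_k: exp(e^x - 1) = sum_{k>=0} Bell_k x^k / k!.
So the coefficient of x^11 in 6 exp(e^x - 1) is 6 Bell_11 / 11!.
Computing: Bell_11 = 678570 and 11! = 39916800, giving
6 * 678570/39916800 = 22619/221760.

22619/221760


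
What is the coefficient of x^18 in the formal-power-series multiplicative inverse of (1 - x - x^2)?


Let the inverse be f(x) = sum_{k>=0} a_k x^k. From f(x) * (1 - x - x^2) = 1 and matching coefficients:
 x^0: a_0 = 1.
 x^1: a_1 - a_0 = 0, so a_1 = 1.
 x^k (k >= 2): a_k - a_{k-1} - a_{k-2} = 0, i.e. a_k = a_{k-1} + a_{k-2}.
This is the Fibonacci-type recurrence shifted so that a_0 = a_1 = 1.
Iterating: a_0=1, a_1=1, a_2=2, a_3=3, a_4=5, a_5=8, a_6=13, a_7=21, a_8=34, a_9=55, ...
a_18 = 4181.

4181


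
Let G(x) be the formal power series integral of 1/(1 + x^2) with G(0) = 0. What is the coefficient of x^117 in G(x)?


1/(1 + x^2) = sum_{j>=0} (-1)^j x^(2j). Integrating termwise with G(0) = 0:
G(x) = sum_{j>=0} (-1)^j x^(2j+1) / (2j+1) = arctan(x).
Only odd powers are nonzero. For x^117 write 117 = 2*58 + 1, giving
(-1)^58 / 117 = 1/117 = 1/117.

1/117


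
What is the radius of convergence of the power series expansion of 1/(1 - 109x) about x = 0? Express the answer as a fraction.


Expanding 1/(1 - 109x) = sum_{k>=0} 109^k x^k, the series converges when |109x| < 1, i.e., |x| < 1/109.
So the radius of convergence is 1/109 = 1/109.

1/109


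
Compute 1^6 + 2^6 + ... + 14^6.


This power sum has a closed form given by Faulhaber's formula
sum_{k=1}^{m} k^p = (1 / (p + 1)) * sum_{j=0}^{p} C(p + 1, j) B_j m^(p + 1 - j),
but for small m direct computation is fastest:
1 + 64 + 729 + 4096 + 15625 + 46656 + 117649 + 262144 + 531441 + 1000000 + 1771561 + 2985984 + 4826809 + 7529536 = 19092295.

19092295


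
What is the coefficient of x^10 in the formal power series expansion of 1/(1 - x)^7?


The expansion 1/(1 - x)^r = sum_{k>=0} C(k + r - 1, r - 1) x^k follows from the multiset / negative-binomial theorem (or from repeated differentiation of the geometric series).
For r = 7 and k = 10:
C(16, 6) = 20922789888000 / (720 * 3628800) = 8008.

8008


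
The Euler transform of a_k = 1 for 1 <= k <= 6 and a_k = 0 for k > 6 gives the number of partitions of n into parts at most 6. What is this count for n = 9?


Partitions of 9 into parts at most 6:
Using generating function (1-x)^(-1)(1-x^2)^(-1)...(1-x^6)^(-1),
the coefficient of x^9 = 26

26


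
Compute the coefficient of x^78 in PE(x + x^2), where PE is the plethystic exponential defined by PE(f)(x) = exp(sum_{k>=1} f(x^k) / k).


With f(x) = x + x^2, the exponent is sum_{k>=1} (x^k + x^(2k)) / k = -ln(1 - x) - ln(1 - x^2). Exponentiating:
PE(x + x^2) = 1 / ((1 - x)(1 - x^2)).
This is the generating function for partitions of n into parts of size 1 or 2. The number of 2's can be any j in 0..39, and the rest are 1's, so
[x^78] = floor(78/2) + 1 = 40.

40


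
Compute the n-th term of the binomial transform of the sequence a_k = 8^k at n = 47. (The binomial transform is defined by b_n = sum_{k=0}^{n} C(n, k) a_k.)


With a_k = 8^k, b_n = sum_{k=0}^{n} C(n, k) 8^k = (1 + 8)^n by the binomial theorem.
For n = 47: (1 + 8)^47 = 9^47 = 706965049015104706497203195837614914543357369.

706965049015104706497203195837614914543357369


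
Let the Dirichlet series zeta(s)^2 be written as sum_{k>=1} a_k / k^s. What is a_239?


The Dirichlet convolution of the constant function 1 with itself gives (1 * 1)(k) = sum_{d | k} 1 = d(k), the number of positive divisors of k.
Since zeta(s) = sum_{k>=1} 1/k^s, we have zeta(s)^2 = sum_{k>=1} d(k)/k^s, so a_k = d(k).
For k = 239: the divisors are 1, 239.
Count = 2.

2


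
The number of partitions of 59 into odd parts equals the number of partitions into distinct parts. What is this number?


Computing partitions of 59 into odd parts (1, 3, 5, ...):
Using the generating function prod_{k>=0} 1/(1-x^(2k+1)),
the count is 9792

9792


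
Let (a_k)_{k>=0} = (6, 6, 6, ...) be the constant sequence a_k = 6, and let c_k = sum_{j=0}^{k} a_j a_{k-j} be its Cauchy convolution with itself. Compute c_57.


Since a_j = 6 for all j >= 0, the convolution sum becomes
c_k = sum_{j=0}^{k} 6 * 6 = 36 * (k + 1).
Equivalently, the generating function of (a_k) is 6/(1 - x) and its square is 36/(1 - x)^2 = sum_{k>=0} 36(k + 1) x^k.
For k = 57: 36 * 58 = 2088.

2088


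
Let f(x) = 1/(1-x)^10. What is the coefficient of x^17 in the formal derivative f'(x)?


Differentiate: d/dx [ 1/(1-x)^r ] = r / (1-x)^(r+1).
Here r = 10, so f'(x) = 10 / (1-x)^11.
The expansion of 1/(1-x)^(r+1) has coefficient of x^n equal to C(n+r, r).
So the coefficient of x^17 in f'(x) is
10 * C(27, 10) = 10 * 8436285 = 84362850

84362850


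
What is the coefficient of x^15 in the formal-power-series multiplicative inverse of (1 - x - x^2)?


Let the inverse be f(x) = sum_{k>=0} a_k x^k. From f(x) * (1 - x - x^2) = 1 and matching coefficients:
 x^0: a_0 = 1.
 x^1: a_1 - a_0 = 0, so a_1 = 1.
 x^k (k >= 2): a_k - a_{k-1} - a_{k-2} = 0, i.e. a_k = a_{k-1} + a_{k-2}.
This is the Fibonacci-type recurrence shifted so that a_0 = a_1 = 1.
Iterating: a_0=1, a_1=1, a_2=2, a_3=3, a_4=5, a_5=8, a_6=13, a_7=21, a_8=34, a_9=55, ...
a_15 = 987.

987


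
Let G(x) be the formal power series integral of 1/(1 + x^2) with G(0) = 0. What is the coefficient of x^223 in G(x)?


1/(1 + x^2) = sum_{j>=0} (-1)^j x^(2j). Integrating termwise with G(0) = 0:
G(x) = sum_{j>=0} (-1)^j x^(2j+1) / (2j+1) = arctan(x).
Only odd powers are nonzero. For x^223 write 223 = 2*111 + 1, giving
(-1)^111 / 223 = -1/223 = -1/223.

-1/223


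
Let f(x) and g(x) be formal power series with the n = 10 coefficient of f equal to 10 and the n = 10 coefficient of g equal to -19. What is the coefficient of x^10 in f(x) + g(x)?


Addition of formal power series is termwise.
The coefficient of x^10 in f + g = 10 + -19
= -9

-9


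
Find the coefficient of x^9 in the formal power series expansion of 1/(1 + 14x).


Write 1/(1 + c x) = 1/(1 - (-c) x) and apply the geometric-series identity
1/(1 - y) = sum_{k>=0} y^k to get 1/(1 + c x) = sum_{k>=0} (-c)^k x^k.
So the coefficient of x^k is (-c)^k = (-1)^k * c^k.
Here c = 14 and k = 9:
(-14)^9 = -1 * 20661046784 = -20661046784

-20661046784


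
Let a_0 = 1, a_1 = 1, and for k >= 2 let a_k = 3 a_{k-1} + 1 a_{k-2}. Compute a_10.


Iterating the recurrence forward:
a_0 = 1
a_1 = 1
a_2 = 3*1 + 1*1 = 4
a_3 = 3*4 + 1*1 = 13
a_4 = 3*13 + 1*4 = 43
a_5 = 3*43 + 1*13 = 142
a_6 = 3*142 + 1*43 = 469
a_7 = 3*469 + 1*142 = 1549
a_8 = 3*1549 + 1*469 = 5116
a_9 = 3*5116 + 1*1549 = 16897
a_10 = 3*16897 + 1*5116 = 55807
So a_10 = 55807.

55807
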